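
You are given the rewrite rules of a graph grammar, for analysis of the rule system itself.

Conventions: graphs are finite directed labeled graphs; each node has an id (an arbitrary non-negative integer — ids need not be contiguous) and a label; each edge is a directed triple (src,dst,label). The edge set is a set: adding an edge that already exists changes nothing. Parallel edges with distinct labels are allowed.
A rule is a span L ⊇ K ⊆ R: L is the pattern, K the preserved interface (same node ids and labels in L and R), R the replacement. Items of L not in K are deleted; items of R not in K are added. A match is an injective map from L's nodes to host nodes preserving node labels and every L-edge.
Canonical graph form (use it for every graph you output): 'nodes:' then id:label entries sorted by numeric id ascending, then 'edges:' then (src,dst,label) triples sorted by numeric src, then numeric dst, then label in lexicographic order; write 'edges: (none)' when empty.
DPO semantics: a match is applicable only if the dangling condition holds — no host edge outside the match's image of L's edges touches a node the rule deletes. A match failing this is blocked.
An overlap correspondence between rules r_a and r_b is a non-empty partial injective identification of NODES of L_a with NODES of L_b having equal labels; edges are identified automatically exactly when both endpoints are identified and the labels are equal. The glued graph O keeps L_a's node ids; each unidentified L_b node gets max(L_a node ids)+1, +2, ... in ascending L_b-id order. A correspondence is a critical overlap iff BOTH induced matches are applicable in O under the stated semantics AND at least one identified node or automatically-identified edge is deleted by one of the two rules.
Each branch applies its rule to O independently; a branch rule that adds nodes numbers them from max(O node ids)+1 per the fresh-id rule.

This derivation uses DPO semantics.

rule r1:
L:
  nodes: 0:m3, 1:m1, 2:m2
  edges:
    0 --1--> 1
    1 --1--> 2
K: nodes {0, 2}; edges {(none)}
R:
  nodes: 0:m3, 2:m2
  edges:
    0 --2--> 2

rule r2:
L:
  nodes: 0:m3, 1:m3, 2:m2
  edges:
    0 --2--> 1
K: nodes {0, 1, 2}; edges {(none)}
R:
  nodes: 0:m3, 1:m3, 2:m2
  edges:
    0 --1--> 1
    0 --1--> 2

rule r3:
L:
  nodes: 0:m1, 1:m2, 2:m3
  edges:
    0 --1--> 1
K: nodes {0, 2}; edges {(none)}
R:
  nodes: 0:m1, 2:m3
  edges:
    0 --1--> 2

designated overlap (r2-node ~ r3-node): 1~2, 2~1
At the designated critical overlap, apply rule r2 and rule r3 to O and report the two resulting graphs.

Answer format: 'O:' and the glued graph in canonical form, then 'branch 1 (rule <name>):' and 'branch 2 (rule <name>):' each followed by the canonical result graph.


O:
nodes: 0:m3, 1:m3, 2:m2, 3:m1
edges: (0,1,2); (3,2,1)
branch 1 (rule r2):
nodes: 0:m3, 1:m3, 2:m2, 3:m1
edges: (0,1,1); (0,2,1); (3,2,1)
branch 2 (rule r3):
nodes: 0:m3, 1:m3, 3:m1
edges: (0,1,2); (3,1,1)


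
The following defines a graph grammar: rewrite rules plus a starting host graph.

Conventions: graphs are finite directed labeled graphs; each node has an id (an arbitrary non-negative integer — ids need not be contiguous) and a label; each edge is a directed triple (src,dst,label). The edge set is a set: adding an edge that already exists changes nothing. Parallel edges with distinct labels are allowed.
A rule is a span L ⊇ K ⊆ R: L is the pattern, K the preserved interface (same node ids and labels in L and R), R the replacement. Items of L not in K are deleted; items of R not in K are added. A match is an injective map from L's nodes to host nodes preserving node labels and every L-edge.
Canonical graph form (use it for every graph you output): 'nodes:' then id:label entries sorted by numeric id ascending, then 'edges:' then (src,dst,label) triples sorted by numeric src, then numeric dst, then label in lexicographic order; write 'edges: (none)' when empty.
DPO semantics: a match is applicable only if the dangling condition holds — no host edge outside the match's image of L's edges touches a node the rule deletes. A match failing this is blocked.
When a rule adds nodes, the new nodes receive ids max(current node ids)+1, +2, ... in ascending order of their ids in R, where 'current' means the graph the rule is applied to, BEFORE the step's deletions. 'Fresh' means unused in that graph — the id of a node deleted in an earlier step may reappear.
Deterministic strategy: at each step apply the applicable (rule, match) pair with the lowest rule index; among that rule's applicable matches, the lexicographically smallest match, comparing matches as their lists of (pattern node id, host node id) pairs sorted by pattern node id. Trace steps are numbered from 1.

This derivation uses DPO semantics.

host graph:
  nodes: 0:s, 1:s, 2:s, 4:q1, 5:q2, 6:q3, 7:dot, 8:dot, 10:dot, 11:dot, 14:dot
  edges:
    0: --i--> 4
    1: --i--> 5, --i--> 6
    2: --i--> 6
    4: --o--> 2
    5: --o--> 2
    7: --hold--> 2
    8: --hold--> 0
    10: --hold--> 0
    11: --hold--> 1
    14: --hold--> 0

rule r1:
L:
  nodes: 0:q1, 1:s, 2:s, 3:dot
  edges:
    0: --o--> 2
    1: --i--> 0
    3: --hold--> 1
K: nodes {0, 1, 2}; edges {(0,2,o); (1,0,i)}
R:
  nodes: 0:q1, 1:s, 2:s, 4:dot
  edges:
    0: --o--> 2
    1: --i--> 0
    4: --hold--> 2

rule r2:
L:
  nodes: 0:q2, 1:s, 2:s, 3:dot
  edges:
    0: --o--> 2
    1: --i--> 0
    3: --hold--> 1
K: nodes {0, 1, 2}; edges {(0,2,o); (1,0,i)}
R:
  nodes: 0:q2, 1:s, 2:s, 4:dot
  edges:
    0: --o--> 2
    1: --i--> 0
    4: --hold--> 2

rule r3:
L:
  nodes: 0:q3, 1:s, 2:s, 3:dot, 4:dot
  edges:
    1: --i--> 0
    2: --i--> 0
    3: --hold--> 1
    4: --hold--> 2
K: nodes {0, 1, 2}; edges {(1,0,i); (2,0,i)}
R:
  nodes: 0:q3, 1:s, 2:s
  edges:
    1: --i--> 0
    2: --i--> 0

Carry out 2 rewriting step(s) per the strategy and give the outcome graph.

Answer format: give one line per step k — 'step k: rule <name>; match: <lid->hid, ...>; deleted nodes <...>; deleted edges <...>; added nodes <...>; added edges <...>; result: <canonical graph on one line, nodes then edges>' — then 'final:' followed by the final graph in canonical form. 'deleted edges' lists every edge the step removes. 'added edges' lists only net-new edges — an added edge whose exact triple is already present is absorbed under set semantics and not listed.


step 1: rule r1; match: 0->4, 1->0, 2->2, 3->8; deleted nodes 8; deleted edges (8,0,hold); added nodes 15; added edges (15,2,hold); result: nodes: 0:s, 1:s, 2:s, 4:q1, 5:q2, 6:q3, 7:dot, 10:dot, 11:dot, 14:dot, 15:dot edges: (0,4,i); (1,5,i); (1,6,i); (2,6,i); (4,2,o); (5,2,o); (7,2,hold); (10,0,hold); (11,1,hold); (14,0,hold); (15,2,hold)
step 2: rule r1; match: 0->4, 1->0, 2->2, 3->10; deleted nodes 10; deleted edges (10,0,hold); added nodes 16; added edges (16,2,hold); result: nodes: 0:s, 1:s, 2:s, 4:q1, 5:q2, 6:q3, 7:dot, 11:dot, 14:dot, 15:dot, 16:dot edges: (0,4,i); (1,5,i); (1,6,i); (2,6,i); (4,2,o); (5,2,o); (7,2,hold); (11,1,hold); (14,0,hold); (15,2,hold); (16,2,hold)
final:
nodes: 0:s, 1:s, 2:s, 4:q1, 5:q2, 6:q3, 7:dot, 11:dot, 14:dot, 15:dot, 16:dot
edges: (0,4,i); (1,5,i); (1,6,i); (2,6,i); (4,2,o); (5,2,o); (7,2,hold); (11,1,hold); (14,0,hold); (15,2,hold); (16,2,hold)


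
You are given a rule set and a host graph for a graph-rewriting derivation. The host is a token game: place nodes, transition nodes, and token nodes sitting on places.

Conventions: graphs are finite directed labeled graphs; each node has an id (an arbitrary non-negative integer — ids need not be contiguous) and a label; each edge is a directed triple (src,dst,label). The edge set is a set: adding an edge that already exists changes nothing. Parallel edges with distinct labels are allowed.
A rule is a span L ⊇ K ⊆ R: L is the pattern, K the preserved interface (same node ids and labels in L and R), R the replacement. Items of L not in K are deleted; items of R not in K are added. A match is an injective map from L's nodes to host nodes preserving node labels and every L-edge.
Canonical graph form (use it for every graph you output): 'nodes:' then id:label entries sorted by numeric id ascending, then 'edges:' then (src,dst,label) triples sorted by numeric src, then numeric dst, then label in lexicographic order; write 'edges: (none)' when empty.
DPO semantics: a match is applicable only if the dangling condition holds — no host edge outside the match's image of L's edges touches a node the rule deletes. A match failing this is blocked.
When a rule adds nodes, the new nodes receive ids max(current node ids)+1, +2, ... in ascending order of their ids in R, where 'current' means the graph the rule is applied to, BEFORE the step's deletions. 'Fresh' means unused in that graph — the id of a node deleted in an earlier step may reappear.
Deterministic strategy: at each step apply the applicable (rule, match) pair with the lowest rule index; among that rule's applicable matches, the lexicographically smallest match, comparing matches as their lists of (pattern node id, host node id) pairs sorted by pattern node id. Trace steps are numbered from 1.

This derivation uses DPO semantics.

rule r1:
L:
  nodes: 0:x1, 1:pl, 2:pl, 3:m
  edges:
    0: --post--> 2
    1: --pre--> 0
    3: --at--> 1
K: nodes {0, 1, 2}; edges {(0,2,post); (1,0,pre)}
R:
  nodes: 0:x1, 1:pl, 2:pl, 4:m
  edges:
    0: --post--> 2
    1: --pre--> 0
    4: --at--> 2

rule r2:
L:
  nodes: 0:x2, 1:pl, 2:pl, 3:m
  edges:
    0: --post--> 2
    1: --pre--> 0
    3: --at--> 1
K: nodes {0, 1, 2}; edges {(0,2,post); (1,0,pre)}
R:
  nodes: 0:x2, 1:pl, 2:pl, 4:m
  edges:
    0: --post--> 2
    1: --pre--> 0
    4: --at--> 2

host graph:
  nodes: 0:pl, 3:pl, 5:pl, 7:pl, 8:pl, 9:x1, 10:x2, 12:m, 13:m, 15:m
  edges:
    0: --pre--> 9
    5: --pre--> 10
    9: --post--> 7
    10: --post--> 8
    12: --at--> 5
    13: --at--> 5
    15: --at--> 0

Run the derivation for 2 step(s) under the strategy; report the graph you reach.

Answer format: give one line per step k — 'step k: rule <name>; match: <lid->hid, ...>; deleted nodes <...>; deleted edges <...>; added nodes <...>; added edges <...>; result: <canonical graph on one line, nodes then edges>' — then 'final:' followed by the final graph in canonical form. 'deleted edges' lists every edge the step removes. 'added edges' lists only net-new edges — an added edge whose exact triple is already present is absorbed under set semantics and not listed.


step 1: rule r1; match: 0->9, 1->0, 2->7, 3->15; deleted nodes 15; deleted edges (15,0,at); added nodes 16; added edges (16,7,at); result: nodes: 0:pl, 3:pl, 5:pl, 7:pl, 8:pl, 9:x1, 10:x2, 12:m, 13:m, 16:m edges: (0,9,pre); (5,10,pre); (9,7,post); (10,8,post); (12,5,at); (13,5,at); (16,7,at)
step 2: rule r2; match: 0->10, 1->5, 2->8, 3->12; deleted nodes 12; deleted edges (12,5,at); added nodes 17; added edges (17,8,at); result: nodes: 0:pl, 3:pl, 5:pl, 7:pl, 8:pl, 9:x1, 10:x2, 13:m, 16:m, 17:m edges: (0,9,pre); (5,10,pre); (9,7,post); (10,8,post); (13,5,at); (16,7,at); (17,8,at)
final:
nodes: 0:pl, 3:pl, 5:pl, 7:pl, 8:pl, 9:x1, 10:x2, 13:m, 16:m, 17:m
edges: (0,9,pre); (5,10,pre); (9,7,post); (10,8,post); (13,5,at); (16,7,at); (17,8,at)


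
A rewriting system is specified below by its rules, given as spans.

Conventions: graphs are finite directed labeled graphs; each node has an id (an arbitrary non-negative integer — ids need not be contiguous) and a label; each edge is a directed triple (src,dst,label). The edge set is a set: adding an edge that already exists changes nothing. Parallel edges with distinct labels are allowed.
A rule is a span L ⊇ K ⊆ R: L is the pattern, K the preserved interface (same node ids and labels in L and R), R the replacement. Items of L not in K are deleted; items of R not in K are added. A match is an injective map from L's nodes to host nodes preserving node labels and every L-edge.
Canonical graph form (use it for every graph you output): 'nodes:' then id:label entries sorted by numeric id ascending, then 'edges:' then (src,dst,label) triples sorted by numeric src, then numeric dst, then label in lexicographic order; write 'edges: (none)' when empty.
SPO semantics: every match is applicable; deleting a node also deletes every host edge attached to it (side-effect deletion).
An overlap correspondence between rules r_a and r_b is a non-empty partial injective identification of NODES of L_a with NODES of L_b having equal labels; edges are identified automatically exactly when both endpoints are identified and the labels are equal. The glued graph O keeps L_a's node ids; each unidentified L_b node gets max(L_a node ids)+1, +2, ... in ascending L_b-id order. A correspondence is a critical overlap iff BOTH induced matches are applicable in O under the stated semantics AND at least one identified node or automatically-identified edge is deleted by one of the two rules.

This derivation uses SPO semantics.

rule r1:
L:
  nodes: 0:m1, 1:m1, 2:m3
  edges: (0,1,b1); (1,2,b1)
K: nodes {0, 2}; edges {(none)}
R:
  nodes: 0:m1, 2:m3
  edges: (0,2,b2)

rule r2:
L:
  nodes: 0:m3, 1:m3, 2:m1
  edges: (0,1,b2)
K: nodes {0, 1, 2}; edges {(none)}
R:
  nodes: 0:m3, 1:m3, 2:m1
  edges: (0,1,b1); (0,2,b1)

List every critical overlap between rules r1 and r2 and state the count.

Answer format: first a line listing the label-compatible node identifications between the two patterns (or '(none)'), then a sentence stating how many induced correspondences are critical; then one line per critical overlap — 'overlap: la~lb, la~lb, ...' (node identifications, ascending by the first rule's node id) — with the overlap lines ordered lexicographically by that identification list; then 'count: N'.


label-compatible node identifications between L(r1) and L(r2): 0~2, 1~2, 2~0, 2~1
3 of the induced correspondences are critical overlaps of r1 and r2.
overlap: 1~2
overlap: 1~2, 2~0
overlap: 1~2, 2~1
count: 3


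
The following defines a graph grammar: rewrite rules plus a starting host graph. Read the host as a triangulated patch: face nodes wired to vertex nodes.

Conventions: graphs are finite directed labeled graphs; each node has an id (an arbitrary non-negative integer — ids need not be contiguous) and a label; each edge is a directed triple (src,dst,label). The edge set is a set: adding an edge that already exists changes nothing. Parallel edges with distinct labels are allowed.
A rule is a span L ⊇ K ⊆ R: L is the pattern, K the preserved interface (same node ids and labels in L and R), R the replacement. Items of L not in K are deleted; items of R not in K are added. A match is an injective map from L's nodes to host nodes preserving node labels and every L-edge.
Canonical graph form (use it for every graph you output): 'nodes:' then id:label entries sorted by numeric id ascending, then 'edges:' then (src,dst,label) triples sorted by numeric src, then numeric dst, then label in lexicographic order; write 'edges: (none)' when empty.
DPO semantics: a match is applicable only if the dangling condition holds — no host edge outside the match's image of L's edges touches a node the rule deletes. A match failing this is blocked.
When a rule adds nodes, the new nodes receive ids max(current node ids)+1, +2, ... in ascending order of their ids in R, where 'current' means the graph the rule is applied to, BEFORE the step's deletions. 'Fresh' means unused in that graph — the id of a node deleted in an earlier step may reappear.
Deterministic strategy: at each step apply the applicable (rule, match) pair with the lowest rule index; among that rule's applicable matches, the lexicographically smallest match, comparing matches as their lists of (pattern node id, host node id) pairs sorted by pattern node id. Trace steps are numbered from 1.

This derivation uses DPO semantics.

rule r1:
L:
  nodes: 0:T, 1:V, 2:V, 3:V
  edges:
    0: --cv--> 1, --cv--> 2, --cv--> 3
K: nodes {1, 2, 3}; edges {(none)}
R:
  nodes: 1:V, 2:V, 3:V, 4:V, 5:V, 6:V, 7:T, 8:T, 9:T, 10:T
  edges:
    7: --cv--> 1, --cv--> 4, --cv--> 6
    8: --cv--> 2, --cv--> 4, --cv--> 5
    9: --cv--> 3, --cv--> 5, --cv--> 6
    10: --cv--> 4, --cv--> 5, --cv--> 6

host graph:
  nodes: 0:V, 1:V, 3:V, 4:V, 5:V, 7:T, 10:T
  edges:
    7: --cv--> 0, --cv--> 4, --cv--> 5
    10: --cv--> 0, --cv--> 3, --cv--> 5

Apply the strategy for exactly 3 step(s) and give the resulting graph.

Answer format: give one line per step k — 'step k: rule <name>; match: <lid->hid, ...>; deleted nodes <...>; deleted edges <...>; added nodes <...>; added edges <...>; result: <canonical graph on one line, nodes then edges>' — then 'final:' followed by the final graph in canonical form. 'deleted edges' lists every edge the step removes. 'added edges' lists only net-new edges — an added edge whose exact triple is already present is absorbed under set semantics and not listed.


step 1: rule r1; match: 0->7, 1->0, 2->4, 3->5; deleted nodes 7; deleted edges (7,0,cv); (7,4,cv); (7,5,cv); added nodes 11, 12, 13, 14, 15, 16, 17; added edges (14,0,cv); (14,11,cv); (14,13,cv); (15,4,cv); (15,11,cv); (15,12,cv); (16,5,cv); (16,12,cv); (16,13,cv); (17,11,cv); (17,12,cv); (17,13,cv); result: nodes: 0:V, 1:V, 3:V, 4:V, 5:V, 10:T, 11:V, 12:V, 13:V, 14:T, 15:T, 16:T, 17:T edges: (10,0,cv); (10,3,cv); (10,5,cv); (14,0,cv); (14,11,cv); (14,13,cv); (15,4,cv); (15,11,cv); (15,12,cv); (16,5,cv); (16,12,cv); (16,13,cv); (17,11,cv); (17,12,cv); (17,13,cv)
step 2: rule r1; match: 0->10, 1->0, 2->3, 3->5; deleted nodes 10; deleted edges (10,0,cv); (10,3,cv); (10,5,cv); added nodes 18, 19, 20, 21, 22, 23, 24; added edges (21,0,cv); (21,18,cv); (21,20,cv); (22,3,cv); (22,18,cv); (22,19,cv); (23,5,cv); (23,19,cv); (23,20,cv); (24,18,cv); (24,19,cv); (24,20,cv); result: nodes: 0:V, 1:V, 3:V, 4:V, 5:V, 11:V, 12:V, 13:V, 14:T, 15:T, 16:T, 17:T, 18:V, 19:V, 20:V, 21:T, 22:T, 23:T, 24:T edges: (14,0,cv); (14,11,cv); (14,13,cv); (15,4,cv); (15,11,cv); (15,12,cv); (16,5,cv); (16,12,cv); (16,13,cv); (17,11,cv); (17,12,cv); (17,13,cv); (21,0,cv); (21,18,cv); (21,20,cv); (22,3,cv); (22,18,cv); (22,19,cv); (23,5,cv); (23,19,cv); (23,20,cv); (24,18,cv); (24,19,cv); (24,20,cv)
step 3: rule r1; match: 0->14, 1->0, 2->11, 3->13; deleted nodes 14; deleted edges (14,0,cv); (14,11,cv); (14,13,cv); added nodes 25, 26, 27, 28, 29, 30, 31; added edges (28,0,cv); (28,25,cv); (28,27,cv); (29,11,cv); (29,25,cv); (29,26,cv); (30,13,cv); (30,26,cv); (30,27,cv); (31,25,cv); (31,26,cv); (31,27,cv); result: nodes: 0:V, 1:V, 3:V, 4:V, 5:V, 11:V, 12:V, 13:V, 15:T, 16:T, 17:T, 18:V, 19:V, 20:V, 21:T, 22:T, 23:T, 24:T, 25:V, 26:V, 27:V, 28:T, 29:T, 30:T, 31:T edges: (15,4,cv); (15,11,cv); (15,12,cv); (16,5,cv); (16,12,cv); (16,13,cv); (17,11,cv); (17,12,cv); (17,13,cv); (21,0,cv); (21,18,cv); (21,20,cv); (22,3,cv); (22,18,cv); (22,19,cv); (23,5,cv); (23,19,cv); (23,20,cv); (24,18,cv); (24,19,cv); (24,20,cv); (28,0,cv); (28,25,cv); (28,27,cv); (29,11,cv); (29,25,cv); (29,26,cv); (30,13,cv); (30,26,cv); (30,27,cv); (31,25,cv); (31,26,cv); (31,27,cv)
final:
nodes: 0:V, 1:V, 3:V, 4:V, 5:V, 11:V, 12:V, 13:V, 15:T, 16:T, 17:T, 18:V, 19:V, 20:V, 21:T, 22:T, 23:T, 24:T, 25:V, 26:V, 27:V, 28:T, 29:T, 30:T, 31:T
edges: (15,4,cv); (15,11,cv); (15,12,cv); (16,5,cv); (16,12,cv); (16,13,cv); (17,11,cv); (17,12,cv); (17,13,cv); (21,0,cv); (21,18,cv); (21,20,cv); (22,3,cv); (22,18,cv); (22,19,cv); (23,5,cv); (23,19,cv); (23,20,cv); (24,18,cv); (24,19,cv); (24,20,cv); (28,0,cv); (28,25,cv); (28,27,cv); (29,11,cv); (29,25,cv); (29,26,cv); (30,13,cv); (30,26,cv); (30,27,cv); (31,25,cv); (31,26,cv); (31,27,cv)


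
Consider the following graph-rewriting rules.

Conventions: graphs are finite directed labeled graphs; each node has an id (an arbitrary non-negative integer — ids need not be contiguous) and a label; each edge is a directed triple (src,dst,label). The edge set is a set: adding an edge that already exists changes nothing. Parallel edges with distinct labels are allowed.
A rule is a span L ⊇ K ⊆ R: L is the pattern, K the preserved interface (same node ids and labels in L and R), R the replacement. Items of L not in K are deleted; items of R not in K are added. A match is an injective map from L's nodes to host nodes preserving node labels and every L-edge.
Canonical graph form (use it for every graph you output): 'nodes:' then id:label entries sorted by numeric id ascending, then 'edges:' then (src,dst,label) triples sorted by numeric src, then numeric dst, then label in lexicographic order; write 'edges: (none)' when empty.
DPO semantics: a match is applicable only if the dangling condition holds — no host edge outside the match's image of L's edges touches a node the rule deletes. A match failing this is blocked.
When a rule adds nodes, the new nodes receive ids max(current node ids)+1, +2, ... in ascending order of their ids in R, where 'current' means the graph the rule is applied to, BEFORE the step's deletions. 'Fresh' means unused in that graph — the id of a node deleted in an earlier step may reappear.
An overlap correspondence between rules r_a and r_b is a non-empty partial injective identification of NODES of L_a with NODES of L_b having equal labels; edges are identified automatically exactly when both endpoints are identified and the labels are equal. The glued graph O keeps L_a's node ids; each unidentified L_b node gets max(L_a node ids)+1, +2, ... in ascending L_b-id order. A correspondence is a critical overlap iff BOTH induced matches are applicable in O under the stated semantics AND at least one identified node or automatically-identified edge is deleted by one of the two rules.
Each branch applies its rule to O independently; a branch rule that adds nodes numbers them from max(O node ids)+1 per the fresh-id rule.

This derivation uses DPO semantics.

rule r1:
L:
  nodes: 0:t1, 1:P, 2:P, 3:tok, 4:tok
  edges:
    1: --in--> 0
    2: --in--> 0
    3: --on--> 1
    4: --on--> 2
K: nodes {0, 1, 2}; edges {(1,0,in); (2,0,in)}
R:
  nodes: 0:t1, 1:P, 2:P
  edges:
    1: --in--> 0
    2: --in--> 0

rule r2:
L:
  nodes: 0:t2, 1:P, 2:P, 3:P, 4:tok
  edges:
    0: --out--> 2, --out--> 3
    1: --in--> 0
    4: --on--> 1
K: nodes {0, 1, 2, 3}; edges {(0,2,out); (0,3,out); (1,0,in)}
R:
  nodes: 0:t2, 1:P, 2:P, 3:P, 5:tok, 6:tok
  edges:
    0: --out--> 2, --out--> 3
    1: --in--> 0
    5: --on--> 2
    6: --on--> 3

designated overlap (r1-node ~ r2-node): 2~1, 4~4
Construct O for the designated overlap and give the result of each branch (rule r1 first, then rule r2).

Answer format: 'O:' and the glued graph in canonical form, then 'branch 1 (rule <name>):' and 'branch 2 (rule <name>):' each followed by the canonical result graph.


O:
nodes: 0:t1, 1:P, 2:P, 3:tok, 4:tok, 5:t2, 6:P, 7:P
edges: (1,0,in); (2,0,in); (2,5,in); (3,1,on); (4,2,on); (5,6,out); (5,7,out)
branch 1 (rule r1):
nodes: 0:t1, 1:P, 2:P, 5:t2, 6:P, 7:P
edges: (1,0,in); (2,0,in); (2,5,in); (5,6,out); (5,7,out)
branch 2 (rule r2):
nodes: 0:t1, 1:P, 2:P, 3:tok, 5:t2, 6:P, 7:P, 8:tok, 9:tok
edges: (1,0,in); (2,0,in); (2,5,in); (3,1,on); (5,6,out); (5,7,out); (8,6,on); (9,7,on)


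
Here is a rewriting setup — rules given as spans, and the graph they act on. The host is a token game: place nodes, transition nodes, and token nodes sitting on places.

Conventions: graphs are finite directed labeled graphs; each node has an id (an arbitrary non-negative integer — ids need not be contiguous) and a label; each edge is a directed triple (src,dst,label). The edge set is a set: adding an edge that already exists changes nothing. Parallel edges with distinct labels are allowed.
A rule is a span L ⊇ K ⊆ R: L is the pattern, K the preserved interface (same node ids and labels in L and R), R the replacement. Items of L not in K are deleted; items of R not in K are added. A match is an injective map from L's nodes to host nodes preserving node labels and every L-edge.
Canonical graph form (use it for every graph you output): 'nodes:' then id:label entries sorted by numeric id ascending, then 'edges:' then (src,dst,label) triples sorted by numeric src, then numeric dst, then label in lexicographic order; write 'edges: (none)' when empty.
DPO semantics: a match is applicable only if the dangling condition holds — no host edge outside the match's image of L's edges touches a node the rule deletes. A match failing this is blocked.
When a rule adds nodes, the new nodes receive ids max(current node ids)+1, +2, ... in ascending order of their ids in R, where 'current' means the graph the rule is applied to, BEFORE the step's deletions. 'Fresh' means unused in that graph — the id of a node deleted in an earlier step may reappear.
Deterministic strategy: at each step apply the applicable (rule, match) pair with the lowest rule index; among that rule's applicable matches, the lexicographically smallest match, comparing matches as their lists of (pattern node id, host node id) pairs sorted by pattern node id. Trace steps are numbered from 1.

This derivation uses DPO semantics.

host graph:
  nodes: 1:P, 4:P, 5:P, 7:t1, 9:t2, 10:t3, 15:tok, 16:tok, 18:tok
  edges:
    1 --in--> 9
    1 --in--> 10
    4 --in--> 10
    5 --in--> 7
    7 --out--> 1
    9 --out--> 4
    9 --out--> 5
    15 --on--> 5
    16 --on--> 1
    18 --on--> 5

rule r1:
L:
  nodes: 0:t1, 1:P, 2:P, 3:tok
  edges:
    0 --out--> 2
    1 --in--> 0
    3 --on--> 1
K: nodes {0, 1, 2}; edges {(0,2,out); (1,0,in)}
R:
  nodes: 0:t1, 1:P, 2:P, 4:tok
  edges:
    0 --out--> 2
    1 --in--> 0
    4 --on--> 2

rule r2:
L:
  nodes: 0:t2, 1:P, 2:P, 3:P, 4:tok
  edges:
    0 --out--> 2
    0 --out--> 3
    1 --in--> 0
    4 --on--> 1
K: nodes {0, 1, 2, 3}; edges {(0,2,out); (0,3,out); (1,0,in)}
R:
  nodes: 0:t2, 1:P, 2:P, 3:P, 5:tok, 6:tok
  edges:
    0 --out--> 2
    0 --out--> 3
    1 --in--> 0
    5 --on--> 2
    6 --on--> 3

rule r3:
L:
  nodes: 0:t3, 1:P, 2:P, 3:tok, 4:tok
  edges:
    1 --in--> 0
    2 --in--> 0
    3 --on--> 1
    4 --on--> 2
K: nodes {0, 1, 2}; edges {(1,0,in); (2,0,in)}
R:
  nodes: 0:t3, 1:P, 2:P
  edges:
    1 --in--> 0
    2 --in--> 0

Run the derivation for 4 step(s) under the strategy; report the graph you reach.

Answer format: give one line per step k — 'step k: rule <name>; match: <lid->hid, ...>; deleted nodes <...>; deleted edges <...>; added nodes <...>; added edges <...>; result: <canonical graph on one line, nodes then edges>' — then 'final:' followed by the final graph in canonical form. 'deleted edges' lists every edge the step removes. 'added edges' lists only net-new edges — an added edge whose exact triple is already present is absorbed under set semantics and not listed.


step 1: rule r1; match: 0->7, 1->5, 2->1, 3->15; deleted nodes 15; deleted edges (15,5,on); added nodes 19; added edges (19,1,on); result: nodes: 1:P, 4:P, 5:P, 7:t1, 9:t2, 10:t3, 16:tok, 18:tok, 19:tok edges: (1,9,in); (1,10,in); (4,10,in); (5,7,in); (7,1,out); (9,4,out); (9,5,out); (16,1,on); (18,5,on); (19,1,on)
step 2: rule r1; match: 0->7, 1->5, 2->1, 3->18; deleted nodes 18; deleted edges (18,5,on); added nodes 20; added edges (20,1,on); result: nodes: 1:P, 4:P, 5:P, 7:t1, 9:t2, 10:t3, 16:tok, 19:tok, 20:tok edges: (1,9,in); (1,10,in); (4,10,in); (5,7,in); (7,1,out); (9,4,out); (9,5,out); (16,1,on); (19,1,on); (20,1,on)
step 3: rule r2; match: 0->9, 1->1, 2->4, 3->5, 4->16; deleted nodes 16; deleted edges (16,1,on); added nodes 21, 22; added edges (21,4,on); (22,5,on); result: nodes: 1:P, 4:P, 5:P, 7:t1, 9:t2, 10:t3, 19:tok, 20:tok, 21:tok, 22:tok edges: (1,9,in); (1,10,in); (4,10,in); (5,7,in); (7,1,out); (9,4,out); (9,5,out); (19,1,on); (20,1,on); (21,4,on); (22,5,on)
step 4: rule r1; match: 0->7, 1->5, 2->1, 3->22; deleted nodes 22; deleted edges (22,5,on); added nodes 23; added edges (23,1,on); result: nodes: 1:P, 4:P, 5:P, 7:t1, 9:t2, 10:t3, 19:tok, 20:tok, 21:tok, 23:tok edges: (1,9,in); (1,10,in); (4,10,in); (5,7,in); (7,1,out); (9,4,out); (9,5,out); (19,1,on); (20,1,on); (21,4,on); (23,1,on)
final:
nodes: 1:P, 4:P, 5:P, 7:t1, 9:t2, 10:t3, 19:tok, 20:tok, 21:tok, 23:tok
edges: (1,9,in); (1,10,in); (4,10,in); (5,7,in); (7,1,out); (9,4,out); (9,5,out); (19,1,on); (20,1,on); (21,4,on); (23,1,on)


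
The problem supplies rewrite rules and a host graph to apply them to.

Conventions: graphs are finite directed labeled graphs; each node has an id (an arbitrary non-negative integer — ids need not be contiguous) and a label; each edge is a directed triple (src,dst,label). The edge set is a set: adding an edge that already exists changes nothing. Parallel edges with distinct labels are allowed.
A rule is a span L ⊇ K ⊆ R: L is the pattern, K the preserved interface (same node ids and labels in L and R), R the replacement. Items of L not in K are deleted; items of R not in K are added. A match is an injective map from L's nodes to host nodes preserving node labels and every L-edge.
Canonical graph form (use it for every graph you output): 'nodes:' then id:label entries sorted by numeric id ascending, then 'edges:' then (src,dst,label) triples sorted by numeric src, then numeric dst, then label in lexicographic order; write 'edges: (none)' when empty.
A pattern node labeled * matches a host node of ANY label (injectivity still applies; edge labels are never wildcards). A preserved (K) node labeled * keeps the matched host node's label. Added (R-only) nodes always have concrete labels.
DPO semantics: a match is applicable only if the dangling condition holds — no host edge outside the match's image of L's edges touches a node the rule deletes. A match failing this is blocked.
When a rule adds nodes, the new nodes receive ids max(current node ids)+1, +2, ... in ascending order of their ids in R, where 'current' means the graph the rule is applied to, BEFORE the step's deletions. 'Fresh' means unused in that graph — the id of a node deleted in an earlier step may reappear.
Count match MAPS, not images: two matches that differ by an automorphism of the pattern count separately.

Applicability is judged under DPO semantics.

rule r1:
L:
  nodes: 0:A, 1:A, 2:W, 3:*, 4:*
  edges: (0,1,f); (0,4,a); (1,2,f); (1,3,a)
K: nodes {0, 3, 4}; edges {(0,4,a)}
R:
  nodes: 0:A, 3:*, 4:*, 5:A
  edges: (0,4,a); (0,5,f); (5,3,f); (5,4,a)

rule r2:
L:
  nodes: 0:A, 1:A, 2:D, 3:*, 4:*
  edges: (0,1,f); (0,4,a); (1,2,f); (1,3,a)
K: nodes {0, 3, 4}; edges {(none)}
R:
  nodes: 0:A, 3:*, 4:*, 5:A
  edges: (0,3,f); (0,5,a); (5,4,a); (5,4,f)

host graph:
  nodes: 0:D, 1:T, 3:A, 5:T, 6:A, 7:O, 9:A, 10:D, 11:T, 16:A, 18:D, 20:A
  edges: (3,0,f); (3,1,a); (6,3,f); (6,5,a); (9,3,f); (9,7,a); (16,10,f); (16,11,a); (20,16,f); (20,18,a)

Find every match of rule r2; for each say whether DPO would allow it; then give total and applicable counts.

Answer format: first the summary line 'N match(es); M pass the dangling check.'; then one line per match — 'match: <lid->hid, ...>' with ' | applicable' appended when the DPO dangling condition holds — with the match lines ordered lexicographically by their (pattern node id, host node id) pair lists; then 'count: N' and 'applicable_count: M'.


3 match(es); 1 pass the dangling check.
match: 0->6, 1->3, 2->0, 3->1, 4->5
match: 0->9, 1->3, 2->0, 3->1, 4->7
match: 0->20, 1->16, 2->10, 3->11, 4->18 | applicable
count: 3
applicable_count: 1


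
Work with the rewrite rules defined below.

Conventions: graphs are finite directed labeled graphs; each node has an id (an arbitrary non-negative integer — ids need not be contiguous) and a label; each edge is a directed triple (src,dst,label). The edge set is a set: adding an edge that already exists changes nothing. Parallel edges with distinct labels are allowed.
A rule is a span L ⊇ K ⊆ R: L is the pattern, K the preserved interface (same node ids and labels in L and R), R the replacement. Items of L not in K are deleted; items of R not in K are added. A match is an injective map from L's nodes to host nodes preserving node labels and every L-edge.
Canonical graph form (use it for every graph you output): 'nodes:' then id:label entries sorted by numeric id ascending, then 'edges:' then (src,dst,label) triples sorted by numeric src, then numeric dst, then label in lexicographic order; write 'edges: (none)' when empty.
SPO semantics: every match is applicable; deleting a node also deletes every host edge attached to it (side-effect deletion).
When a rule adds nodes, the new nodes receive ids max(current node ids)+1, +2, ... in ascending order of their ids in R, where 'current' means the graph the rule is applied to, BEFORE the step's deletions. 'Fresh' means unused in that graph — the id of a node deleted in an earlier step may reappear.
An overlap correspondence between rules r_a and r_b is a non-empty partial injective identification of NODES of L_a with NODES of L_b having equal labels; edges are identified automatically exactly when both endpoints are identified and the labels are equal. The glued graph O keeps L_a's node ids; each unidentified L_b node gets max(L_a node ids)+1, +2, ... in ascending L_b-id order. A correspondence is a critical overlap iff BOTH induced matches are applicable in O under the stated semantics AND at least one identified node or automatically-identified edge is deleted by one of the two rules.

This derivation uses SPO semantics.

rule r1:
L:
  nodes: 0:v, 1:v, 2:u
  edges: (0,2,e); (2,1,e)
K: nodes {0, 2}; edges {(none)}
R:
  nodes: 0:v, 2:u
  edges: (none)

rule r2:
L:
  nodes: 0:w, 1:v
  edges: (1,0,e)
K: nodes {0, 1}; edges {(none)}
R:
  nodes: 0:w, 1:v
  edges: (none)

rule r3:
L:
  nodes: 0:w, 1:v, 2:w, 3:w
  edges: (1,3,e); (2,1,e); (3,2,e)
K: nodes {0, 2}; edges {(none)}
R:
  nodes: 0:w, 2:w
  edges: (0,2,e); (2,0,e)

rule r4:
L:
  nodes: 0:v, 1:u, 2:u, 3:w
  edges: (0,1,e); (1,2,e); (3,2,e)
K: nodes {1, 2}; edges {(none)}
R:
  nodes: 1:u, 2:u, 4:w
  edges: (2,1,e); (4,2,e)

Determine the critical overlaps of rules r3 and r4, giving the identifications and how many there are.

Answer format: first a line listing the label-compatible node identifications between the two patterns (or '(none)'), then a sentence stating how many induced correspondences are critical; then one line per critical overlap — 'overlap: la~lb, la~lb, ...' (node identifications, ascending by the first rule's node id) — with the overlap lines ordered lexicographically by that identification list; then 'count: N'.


label-compatible node identifications between L(r3) and L(r4): 0~3, 1~0, 2~3, 3~3
7 of the induced correspondences are critical overlaps of r3 and r4.
overlap: 0~3
overlap: 0~3, 1~0
overlap: 1~0
overlap: 1~0, 2~3
overlap: 1~0, 3~3
overlap: 2~3
overlap: 3~3
count: 7


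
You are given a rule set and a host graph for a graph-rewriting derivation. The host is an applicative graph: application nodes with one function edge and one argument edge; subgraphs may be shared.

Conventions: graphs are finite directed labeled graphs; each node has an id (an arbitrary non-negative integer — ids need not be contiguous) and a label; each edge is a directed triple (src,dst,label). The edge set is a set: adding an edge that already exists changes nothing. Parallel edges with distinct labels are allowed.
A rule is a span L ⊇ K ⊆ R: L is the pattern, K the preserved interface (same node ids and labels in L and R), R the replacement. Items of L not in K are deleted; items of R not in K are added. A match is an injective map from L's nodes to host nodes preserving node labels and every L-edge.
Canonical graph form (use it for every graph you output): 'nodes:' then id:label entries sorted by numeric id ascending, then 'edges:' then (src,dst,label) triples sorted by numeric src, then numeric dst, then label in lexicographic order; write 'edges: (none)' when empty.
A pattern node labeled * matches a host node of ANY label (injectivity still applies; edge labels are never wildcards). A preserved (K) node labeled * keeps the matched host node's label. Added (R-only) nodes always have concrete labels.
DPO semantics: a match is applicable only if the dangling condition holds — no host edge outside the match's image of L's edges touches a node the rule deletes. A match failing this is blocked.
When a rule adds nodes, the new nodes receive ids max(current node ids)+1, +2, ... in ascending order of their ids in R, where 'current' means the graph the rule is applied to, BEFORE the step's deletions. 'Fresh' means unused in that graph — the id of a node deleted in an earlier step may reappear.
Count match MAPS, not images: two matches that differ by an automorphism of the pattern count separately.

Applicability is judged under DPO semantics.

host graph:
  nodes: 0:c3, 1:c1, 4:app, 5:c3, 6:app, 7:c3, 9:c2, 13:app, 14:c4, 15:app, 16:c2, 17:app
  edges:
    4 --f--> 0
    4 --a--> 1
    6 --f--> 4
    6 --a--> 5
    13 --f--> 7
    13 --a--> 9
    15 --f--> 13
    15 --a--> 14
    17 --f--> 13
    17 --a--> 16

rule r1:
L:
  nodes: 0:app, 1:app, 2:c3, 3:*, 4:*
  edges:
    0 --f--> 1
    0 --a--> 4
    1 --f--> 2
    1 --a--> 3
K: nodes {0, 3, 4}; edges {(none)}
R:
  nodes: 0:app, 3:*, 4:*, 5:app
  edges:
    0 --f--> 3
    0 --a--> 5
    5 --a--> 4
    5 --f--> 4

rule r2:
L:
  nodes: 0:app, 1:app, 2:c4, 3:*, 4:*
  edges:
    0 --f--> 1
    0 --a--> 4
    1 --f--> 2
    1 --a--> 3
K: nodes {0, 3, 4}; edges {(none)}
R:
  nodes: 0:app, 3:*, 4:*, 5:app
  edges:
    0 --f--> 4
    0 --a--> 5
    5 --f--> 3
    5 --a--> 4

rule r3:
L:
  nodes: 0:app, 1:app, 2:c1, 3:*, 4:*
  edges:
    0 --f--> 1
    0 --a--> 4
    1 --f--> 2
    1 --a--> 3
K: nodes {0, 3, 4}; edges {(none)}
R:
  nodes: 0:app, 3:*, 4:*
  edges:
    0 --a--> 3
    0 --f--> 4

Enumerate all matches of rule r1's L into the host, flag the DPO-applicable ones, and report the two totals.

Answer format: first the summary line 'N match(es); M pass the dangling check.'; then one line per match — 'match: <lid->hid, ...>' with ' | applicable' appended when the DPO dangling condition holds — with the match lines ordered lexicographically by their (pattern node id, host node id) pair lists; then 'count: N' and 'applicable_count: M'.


3 match(es); 1 pass the dangling check.
match: 0->6, 1->4, 2->0, 3->1, 4->5 | applicable
match: 0->15, 1->13, 2->7, 3->9, 4->14
match: 0->17, 1->13, 2->7, 3->9, 4->16
count: 3
applicable_count: 1


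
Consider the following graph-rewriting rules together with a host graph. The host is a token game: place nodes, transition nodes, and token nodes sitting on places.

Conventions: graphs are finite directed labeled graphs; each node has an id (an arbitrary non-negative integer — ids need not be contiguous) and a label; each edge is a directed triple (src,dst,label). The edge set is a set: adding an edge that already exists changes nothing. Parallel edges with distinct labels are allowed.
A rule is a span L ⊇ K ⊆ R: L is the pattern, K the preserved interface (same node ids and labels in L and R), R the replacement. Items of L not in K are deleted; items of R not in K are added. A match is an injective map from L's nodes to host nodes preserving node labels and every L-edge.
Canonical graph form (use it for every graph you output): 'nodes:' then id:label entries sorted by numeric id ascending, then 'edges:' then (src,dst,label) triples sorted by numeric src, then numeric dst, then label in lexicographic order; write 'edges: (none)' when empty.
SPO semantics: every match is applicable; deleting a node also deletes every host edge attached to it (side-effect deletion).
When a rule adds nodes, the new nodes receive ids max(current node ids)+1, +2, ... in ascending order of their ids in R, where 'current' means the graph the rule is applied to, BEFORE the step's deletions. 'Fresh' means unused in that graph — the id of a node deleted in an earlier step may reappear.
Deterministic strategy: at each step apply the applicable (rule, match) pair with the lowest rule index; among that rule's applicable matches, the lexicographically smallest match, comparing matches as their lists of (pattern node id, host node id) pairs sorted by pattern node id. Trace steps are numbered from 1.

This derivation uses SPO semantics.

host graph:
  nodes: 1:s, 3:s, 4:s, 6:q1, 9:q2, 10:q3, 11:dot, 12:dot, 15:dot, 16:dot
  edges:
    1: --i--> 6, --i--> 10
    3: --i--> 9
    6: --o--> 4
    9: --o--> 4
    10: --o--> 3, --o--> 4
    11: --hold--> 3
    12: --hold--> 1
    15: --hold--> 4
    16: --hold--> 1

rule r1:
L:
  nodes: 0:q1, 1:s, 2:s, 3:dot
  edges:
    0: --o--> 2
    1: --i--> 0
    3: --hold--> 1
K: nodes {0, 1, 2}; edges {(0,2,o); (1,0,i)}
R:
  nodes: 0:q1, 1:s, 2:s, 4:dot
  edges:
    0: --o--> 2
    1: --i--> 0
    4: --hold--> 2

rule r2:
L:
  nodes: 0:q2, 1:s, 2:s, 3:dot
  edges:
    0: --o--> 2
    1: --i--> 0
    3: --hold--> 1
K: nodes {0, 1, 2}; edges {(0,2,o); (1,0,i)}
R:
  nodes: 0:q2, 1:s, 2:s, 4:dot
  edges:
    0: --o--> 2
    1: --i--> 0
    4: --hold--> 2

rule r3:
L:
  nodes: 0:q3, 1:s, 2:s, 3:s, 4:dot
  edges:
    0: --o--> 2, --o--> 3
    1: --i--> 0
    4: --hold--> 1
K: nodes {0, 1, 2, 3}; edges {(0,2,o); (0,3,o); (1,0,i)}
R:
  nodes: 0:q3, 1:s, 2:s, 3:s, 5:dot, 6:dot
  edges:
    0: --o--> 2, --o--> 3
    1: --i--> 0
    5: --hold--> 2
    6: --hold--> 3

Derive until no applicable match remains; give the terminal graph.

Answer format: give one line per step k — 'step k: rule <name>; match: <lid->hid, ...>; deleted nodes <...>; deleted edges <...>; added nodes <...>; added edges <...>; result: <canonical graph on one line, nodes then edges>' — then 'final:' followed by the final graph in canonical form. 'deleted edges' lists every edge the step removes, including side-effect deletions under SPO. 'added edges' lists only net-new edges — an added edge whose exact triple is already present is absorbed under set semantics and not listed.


step 1: rule r1; match: 0->6, 1->1, 2->4, 3->12; deleted nodes 12; deleted edges (12,1,hold); added nodes 17; added edges (17,4,hold); result: nodes: 1:s, 3:s, 4:s, 6:q1, 9:q2, 10:q3, 11:dot, 15:dot, 16:dot, 17:dot edges: (1,6,i); (1,10,i); (3,9,i); (6,4,o); (9,4,o); (10,3,o); (10,4,o); (11,3,hold); (15,4,hold); (16,1,hold); (17,4,hold)
step 2: rule r1; match: 0->6, 1->1, 2->4, 3->16; deleted nodes 16; deleted edges (16,1,hold); added nodes 18; added edges (18,4,hold); result: nodes: 1:s, 3:s, 4:s, 6:q1, 9:q2, 10:q3, 11:dot, 15:dot, 17:dot, 18:dot edges: (1,6,i); (1,10,i); (3,9,i); (6,4,o); (9,4,o); (10,3,o); (10,4,o); (11,3,hold); (15,4,hold); (17,4,hold); (18,4,hold)
step 3: rule r2; match: 0->9, 1->3, 2->4, 3->11; deleted nodes 11; deleted edges (11,3,hold); added nodes 19; added edges (19,4,hold); result: nodes: 1:s, 3:s, 4:s, 6:q1, 9:q2, 10:q3, 15:dot, 17:dot, 18:dot, 19:dot edges: (1,6,i); (1,10,i); (3,9,i); (6,4,o); (9,4,o); (10,3,o); (10,4,o); (15,4,hold); (17,4,hold); (18,4,hold); (19,4,hold)
final:
nodes: 1:s, 3:s, 4:s, 6:q1, 9:q2, 10:q3, 15:dot, 17:dot, 18:dot, 19:dot
edges: (1,6,i); (1,10,i); (3,9,i); (6,4,o); (9,4,o); (10,3,o); (10,4,o); (15,4,hold); (17,4,hold); (18,4,hold); (19,4,hold)
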